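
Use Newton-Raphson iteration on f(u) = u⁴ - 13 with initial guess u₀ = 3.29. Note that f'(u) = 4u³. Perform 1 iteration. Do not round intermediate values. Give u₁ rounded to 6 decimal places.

Newton update: u ← u − f(u)/f'(u).
u_0 = 3.290000: f = 104.161141, f' = 142.445156 → u_1 = 3.290000 - (104.161141)/(142.445156) = 2.558763

2.558763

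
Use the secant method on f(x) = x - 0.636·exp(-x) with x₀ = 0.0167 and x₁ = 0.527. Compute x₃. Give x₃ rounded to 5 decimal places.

0.41840

f(x_0) = -0.608767, f(x_1) = 0.151522
x_2 = 0.527000 - (0.151522)·(0.527000 - 0.016700)/(0.151522 - (-0.608767)) = 0.425299; f(x_2) = 0.009626
x_3 = 0.425299 - (0.009626)·(0.425299 - 0.527000)/(0.009626 - (0.151522)) = 0.418400; f(x_3) = -0.000151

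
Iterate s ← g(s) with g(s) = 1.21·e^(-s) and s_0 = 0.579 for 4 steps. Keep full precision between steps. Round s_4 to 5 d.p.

s_1 = g(0.579000) = 0.678155
s_2 = g(0.678155) = 0.614139
s_3 = g(0.614139) = 0.654739
s_4 = g(0.654739) = 0.628689

0.62869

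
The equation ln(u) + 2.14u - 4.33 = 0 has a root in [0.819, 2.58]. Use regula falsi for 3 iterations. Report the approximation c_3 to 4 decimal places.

f(0.819000) = -2.777011, f(2.580000) = 2.138989
step 1: c = 1.813775, f(c) = 0.146890 > 0 → new bracket [0.819000, 1.813775]
step 2: c = 1.763800, f(c) = 0.012003 > 0 → new bracket [0.819000, 1.763800]
step 3: c = 1.759734, f(c) = 0.000994 > 0 → new bracket [0.819000, 1.759734]

1.7597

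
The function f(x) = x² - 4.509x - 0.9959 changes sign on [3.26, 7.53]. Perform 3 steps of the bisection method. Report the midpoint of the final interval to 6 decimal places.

f(3.260000) = -5.067640, f(7.530000) = 21.752230 (opposite signs)
step 1: m = 5.395000, f(m) = 3.784070 > 0 → root in [3.260000, 5.395000]
step 2: m = 4.327500, f(m) = -1.781341 < 0 → root in [4.327500, 5.395000]
step 3: m = 4.861250, f(m) = 0.716475 > 0 → root in [4.327500, 4.861250]
Midpoint of [4.327500, 4.861250] = 4.594375

4.594375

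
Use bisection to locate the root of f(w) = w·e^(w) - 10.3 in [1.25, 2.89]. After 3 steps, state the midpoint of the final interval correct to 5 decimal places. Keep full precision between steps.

1.76250

f(1.250000) = -5.937071, f(2.890000) = 41.700665 (opposite signs)
step 1: m = 2.070000, f(m) = 6.104384 > 0 → root in [1.250000, 2.070000]
step 2: m = 1.660000, f(m) = -1.569544 < 0 → root in [1.660000, 2.070000]
step 3: m = 1.865000, f(m) = 1.740320 > 0 → root in [1.660000, 1.865000]
Midpoint of [1.660000, 1.865000] = 1.762500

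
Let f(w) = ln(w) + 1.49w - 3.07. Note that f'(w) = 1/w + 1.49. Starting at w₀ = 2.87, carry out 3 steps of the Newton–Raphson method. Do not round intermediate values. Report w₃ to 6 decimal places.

Newton update: w ← w − f(w)/f'(w).
w_0 = 2.870000: f = 2.260612, f' = 1.838432 → w_1 = 2.870000 - (2.260612)/(1.838432) = 1.640359
w_1 = 1.640359: f = -0.130951, f' = 2.099623 → w_2 = 1.640359 - (-0.130951)/(2.099623) = 1.702727
w_2 = 1.702727: f = -0.000705, f' = 2.077293 → w_3 = 1.702727 - (-0.000705)/(2.077293) = 1.703067

1.703067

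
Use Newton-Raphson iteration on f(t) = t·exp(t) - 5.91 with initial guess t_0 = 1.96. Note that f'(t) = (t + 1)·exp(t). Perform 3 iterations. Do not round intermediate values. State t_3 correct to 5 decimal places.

Newton update: t ← t − f(t)/f'(t).
t_0 = 1.960000: f = 8.004681, f' = 21.014008 → t_1 = 1.960000 - (8.004681)/(21.014008) = 1.579079
t_1 = 1.579079: f = 1.749299, f' = 12.509784 → t_2 = 1.579079 - (1.749299)/(12.509784) = 1.439244
t_2 = 1.439244: f = 0.160024, f' = 10.287532 → t_3 = 1.439244 - (0.160024)/(10.287532) = 1.423689

1.42369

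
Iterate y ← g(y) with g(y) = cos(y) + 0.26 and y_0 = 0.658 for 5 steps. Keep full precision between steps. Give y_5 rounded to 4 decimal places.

y_1 = g(0.658000) = 1.051217
y_2 = g(1.051217) = 0.756515
y_3 = g(0.756515) = 0.987232
y_4 = g(0.987232) = 0.811002
y_5 = g(0.811002) = 0.948773

0.9488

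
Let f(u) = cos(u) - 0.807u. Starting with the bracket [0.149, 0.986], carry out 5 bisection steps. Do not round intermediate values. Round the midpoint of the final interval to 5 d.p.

f(0.149000) = 0.868677, f(0.986000) = -0.243672 (opposite signs)
step 1: m = 0.567500, f(m) = 0.385275 > 0 → root in [0.567500, 0.986000]
step 2: m = 0.776750, f(m) = 0.086358 > 0 → root in [0.776750, 0.986000]
step 3: m = 0.881375, f(m) = -0.075179 < 0 → root in [0.776750, 0.881375]
step 4: m = 0.829063, f(m) = 0.006514 > 0 → root in [0.829063, 0.881375]
step 5: m = 0.855219, f(m) = -0.034108 < 0 → root in [0.829063, 0.855219]
Midpoint of [0.829063, 0.855219] = 0.842141

0.84214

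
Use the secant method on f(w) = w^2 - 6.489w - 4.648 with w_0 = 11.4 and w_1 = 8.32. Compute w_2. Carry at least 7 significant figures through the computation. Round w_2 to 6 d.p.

7.519915

f(w_0) = 51.337400, f(w_1) = 10.585920
w_2 = 8.320000 - (10.585920)·(8.320000 - 11.400000)/(10.585920 - (51.337400)) = 7.519915; f(w_2) = 3.104396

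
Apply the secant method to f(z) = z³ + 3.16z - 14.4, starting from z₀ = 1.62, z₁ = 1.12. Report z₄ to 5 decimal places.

Secant update: z_(k+1) = z_k − f(z_k)·(z_k − z_(k-1))/(f(z_k) − f(z_(k-1))).
f(z_0) = -5.029272, f(z_1) = -9.455872
z_2 = 1.120000 - (-9.455872)·(1.120000 - 1.620000)/(-9.455872 - (-5.029272)) = 2.188074; f(z_2) = 2.990084
z_3 = 2.188074 - (2.990084)·(2.188074 - 1.120000)/(2.990084 - (-9.455872)) = 1.931474; f(z_3) = -1.091000
z_4 = 1.931474 - (-1.091000)·(1.931474 - 2.188074)/(-1.091000 - (2.990084)) = 2.000071; f(z_4) = -0.078921

2.00007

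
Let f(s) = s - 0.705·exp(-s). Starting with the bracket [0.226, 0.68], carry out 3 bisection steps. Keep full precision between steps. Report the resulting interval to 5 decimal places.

f(0.226000) = -0.336391, f(0.680000) = 0.322835 (opposite signs)
step 1: m = 0.453000, f(m) = 0.004819 > 0 → root in [0.226000, 0.453000]
step 2: m = 0.339500, f(m) = -0.162549 < 0 → root in [0.339500, 0.453000]
step 3: m = 0.396250, f(m) = -0.078101 < 0 → root in [0.396250, 0.453000]

[0.39625, 0.45300]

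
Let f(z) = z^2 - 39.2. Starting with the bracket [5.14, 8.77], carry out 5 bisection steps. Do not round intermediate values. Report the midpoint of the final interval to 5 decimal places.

6.21766

f(5.140000) = -12.780400, f(8.770000) = 37.712900 (opposite signs)
step 1: m = 6.955000, f(m) = 9.172025 > 0 → root in [5.140000, 6.955000]
step 2: m = 6.047500, f(m) = -2.627744 < 0 → root in [6.047500, 6.955000]
step 3: m = 6.501250, f(m) = 3.066252 > 0 → root in [6.047500, 6.501250]
step 4: m = 6.274375, f(m) = 0.167782 > 0 → root in [6.047500, 6.274375]
step 5: m = 6.160937, f(m) = -1.242849 < 0 → root in [6.160937, 6.274375]
Midpoint of [6.160937, 6.274375] = 6.217656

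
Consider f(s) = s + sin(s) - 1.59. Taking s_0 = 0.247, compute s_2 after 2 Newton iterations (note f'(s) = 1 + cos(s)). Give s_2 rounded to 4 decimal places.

0.8429

Newton update: s ← s − f(s)/f'(s).
s_0 = 0.247000: f = -1.098504, f' = 1.969650 → s_1 = 0.247000 - (-1.098504)/(1.969650) = 0.804715
s_1 = 0.804715: f = -0.064652, f' = 1.693317 → s_2 = 0.804715 - (-0.064652)/(1.693317) = 0.842896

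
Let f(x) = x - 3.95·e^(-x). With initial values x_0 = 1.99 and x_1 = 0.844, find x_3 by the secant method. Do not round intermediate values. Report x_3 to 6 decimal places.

f(x_0) = 1.450053, f(x_1) = -0.854449
x_2 = 0.844000 - (-0.854449)·(0.844000 - 1.990000)/(-0.854449 - (1.450053)) = 1.268907; f(x_2) = 0.158409
x_3 = 1.268907 - (0.158409)·(1.268907 - 0.844000)/(0.158409 - (-0.854449)) = 1.202452; f(x_3) = 0.015649

1.202452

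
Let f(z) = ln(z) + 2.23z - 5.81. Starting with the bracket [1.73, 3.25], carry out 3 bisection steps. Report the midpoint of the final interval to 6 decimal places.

2.205000

f(1.730000) = -1.403979, f(3.250000) = 2.616155 (opposite signs)
step 1: m = 2.490000, f(m) = 0.654983 > 0 → root in [1.730000, 2.490000]
step 2: m = 2.110000, f(m) = -0.358012 < 0 → root in [2.110000, 2.490000]
step 3: m = 2.300000, f(m) = 0.151909 > 0 → root in [2.110000, 2.300000]
Midpoint of [2.110000, 2.300000] = 2.205000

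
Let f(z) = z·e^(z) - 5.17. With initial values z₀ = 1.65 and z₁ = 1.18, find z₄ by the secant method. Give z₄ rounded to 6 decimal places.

1.345742

Secant update: z_(k+1) = z_k − f(z_k)·(z_k − z_(k-1))/(f(z_k) − f(z_(k-1))).
f(z_0) = 3.421517, f(z_1) = -1.329838
z_2 = 1.180000 - (-1.329838)·(1.180000 - 1.650000)/(-1.329838 - (3.421517)) = 1.311546; f(z_2) = -0.301658
z_3 = 1.311546 - (-0.301658)·(1.311546 - 1.180000)/(-0.301658 - (-1.329838)) = 1.350141; f(z_3) = 0.038802
z_4 = 1.350141 - (0.038802)·(1.350141 - 1.311546)/(0.038802 - (-0.301658)) = 1.345742; f(z_4) = -0.000954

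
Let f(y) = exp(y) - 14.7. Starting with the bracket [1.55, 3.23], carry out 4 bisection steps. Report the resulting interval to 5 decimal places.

[2.60000, 2.70500]

f(1.550000) = -9.988530, f(3.230000) = 10.579657 (opposite signs)
step 1: m = 2.390000, f(m) = -3.786506 < 0 → root in [2.390000, 3.230000]
step 2: m = 2.810000, f(m) = 1.909918 > 0 → root in [2.390000, 2.810000]
step 3: m = 2.600000, f(m) = -1.236262 < 0 → root in [2.600000, 2.810000]
step 4: m = 2.705000, f(m) = 0.254317 > 0 → root in [2.600000, 2.705000]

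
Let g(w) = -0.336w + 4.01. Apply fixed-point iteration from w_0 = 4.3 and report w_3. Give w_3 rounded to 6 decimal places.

2.952241

w_1 = g(4.300000) = 2.565200
w_2 = g(2.565200) = 3.148093
w_3 = g(3.148093) = 2.952241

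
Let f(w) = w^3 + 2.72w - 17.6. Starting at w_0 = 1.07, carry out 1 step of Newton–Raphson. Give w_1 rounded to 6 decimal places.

f'(w) = 3w^2 + 2.72
w_0 = 1.070000: f = -13.464557, f' = 6.154700 → w_1 = 1.070000 - (-13.464557)/(6.154700) = 3.257687

3.257687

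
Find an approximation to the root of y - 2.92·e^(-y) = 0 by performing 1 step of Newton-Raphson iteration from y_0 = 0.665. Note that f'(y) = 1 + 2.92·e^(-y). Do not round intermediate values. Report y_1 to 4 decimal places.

0.9994

Newton update: y ← y − f(y)/f'(y).
y_0 = 0.665000: f = -0.836679, f' = 2.501679 → y_1 = 0.665000 - (-0.836679)/(2.501679) = 0.999447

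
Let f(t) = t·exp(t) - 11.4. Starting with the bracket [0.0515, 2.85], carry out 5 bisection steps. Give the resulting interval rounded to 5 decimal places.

f(0.051500) = -11.345778, f(2.850000) = 37.870178 (opposite signs)
step 1: m = 1.450750, f(m) = -5.210646 < 0 → root in [1.450750, 2.850000]
step 2: m = 2.150375, f(m) = 7.067589 > 0 → root in [1.450750, 2.150375]
step 3: m = 1.800562, f(m) = -0.501103 < 0 → root in [1.800562, 2.150375]
step 4: m = 1.975469, f(m) = 2.843127 > 0 → root in [1.800562, 1.975469]
step 5: m = 1.888016, f(m) = 1.072696 > 0 → root in [1.800562, 1.888016]

[1.80056, 1.88802]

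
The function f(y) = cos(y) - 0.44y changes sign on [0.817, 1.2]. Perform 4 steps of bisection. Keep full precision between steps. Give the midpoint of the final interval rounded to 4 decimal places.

1.0683

f(0.817000) = 0.324932, f(1.200000) = -0.165642 (opposite signs)
step 1: m = 1.008500, f(m) = 0.089390 > 0 → root in [1.008500, 1.200000]
step 2: m = 1.104250, f(m) = -0.036066 < 0 → root in [1.008500, 1.104250]
step 3: m = 1.056375, f(m) = 0.027226 > 0 → root in [1.056375, 1.104250]
step 4: m = 1.080313, f(m) = -0.004285 < 0 → root in [1.056375, 1.080313]
Midpoint of [1.056375, 1.080313] = 1.068344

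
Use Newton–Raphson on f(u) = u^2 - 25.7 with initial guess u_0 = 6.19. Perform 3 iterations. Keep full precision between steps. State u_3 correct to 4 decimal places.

Newton update: u ← u − f(u)/f'(u).
f'(u) = 2u
u_0 = 6.190000: f = 12.616100, f' = 12.380000 → u_1 = 6.190000 - (12.616100)/(12.380000) = 5.170929
u_1 = 5.170929: f = 1.038506, f' = 10.341858 → u_2 = 5.170929 - (1.038506)/(10.341858) = 5.070511
u_2 = 5.070511: f = 0.010084, f' = 10.141022 → u_3 = 5.070511 - (0.010084)/(10.141022) = 5.069517

5.0695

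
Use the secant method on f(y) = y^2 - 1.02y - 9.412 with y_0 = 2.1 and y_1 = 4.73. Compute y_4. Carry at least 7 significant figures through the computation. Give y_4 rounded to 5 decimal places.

f(y_0) = -7.144000, f(y_1) = 8.136300
y_2 = 4.730000 - (8.136300)·(4.730000 - 2.100000)/(8.136300 - (-7.144000)) = 3.329604; f(y_2) = -1.721933
y_3 = 3.329604 - (-1.721933)·(3.329604 - 4.730000)/(-1.721933 - (8.136300)) = 3.574211; f(y_3) = -0.282714
y_4 = 3.574211 - (-0.282714)·(3.574211 - 3.329604)/(-0.282714 - (-1.721933)) = 3.622260; f(y_4) = 0.014062

3.62226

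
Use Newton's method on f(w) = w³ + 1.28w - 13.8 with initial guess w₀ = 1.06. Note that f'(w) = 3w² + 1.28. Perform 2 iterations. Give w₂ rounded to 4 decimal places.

Newton update: w ← w − f(w)/f'(w).
w_0 = 1.060000: f = -11.252184, f' = 4.650800 → w_1 = 1.060000 - (-11.252184)/(4.650800) = 3.479408
w_1 = 3.479408: f = 32.776340, f' = 37.598846 → w_2 = 3.479408 - (32.776340)/(37.598846) = 2.607670

2.6077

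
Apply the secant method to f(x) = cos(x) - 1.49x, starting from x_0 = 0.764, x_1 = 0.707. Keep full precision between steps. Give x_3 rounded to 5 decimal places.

f(x_0) = -0.416285, f(x_1) = -0.293116
x_2 = 0.707000 - (-0.293116)·(0.707000 - 0.764000)/(-0.293116 - (-0.416285)) = 0.571353; f(x_2) = -0.010145
x_3 = 0.571353 - (-0.010145)·(0.571353 - 0.707000)/(-0.010145 - (-0.293116)) = 0.566489; f(x_3) = -0.000279

0.56649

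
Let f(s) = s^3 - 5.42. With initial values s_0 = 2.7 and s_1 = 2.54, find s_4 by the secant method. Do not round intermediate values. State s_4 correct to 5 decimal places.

f(s_0) = 14.263000, f(s_1) = 10.967064
s_2 = 2.540000 - (10.967064)·(2.540000 - 2.700000)/(10.967064 - (14.263000)) = 2.007608; f(s_2) = 2.671643
s_3 = 2.007608 - (2.671643)·(2.007608 - 2.540000)/(2.671643 - (10.967064)) = 1.836144; f(s_3) = 0.770426
s_4 = 1.836144 - (0.770426)·(1.836144 - 2.007608)/(0.770426 - (2.671643)) = 1.766663; f(s_4) = 0.093926

1.76666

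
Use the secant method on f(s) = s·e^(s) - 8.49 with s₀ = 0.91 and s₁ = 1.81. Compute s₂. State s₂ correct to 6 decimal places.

1.547144

f(s_0) = -6.229266, f(s_1) = 2.569910
s_2 = 1.810000 - (2.569910)·(1.810000 - 0.910000)/(2.569910 - (-6.229266)) = 1.547144; f(s_2) = -1.221469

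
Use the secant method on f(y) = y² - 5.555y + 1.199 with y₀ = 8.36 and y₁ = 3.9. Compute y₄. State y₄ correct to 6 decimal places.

f(y_0) = 24.648800, f(y_1) = -5.255500
y_2 = 3.900000 - (-5.255500)·(3.900000 - 8.360000)/(-5.255500 - (24.648800)) = 4.683818; f(y_2) = -2.881458
y_3 = 4.683818 - (-2.881458)·(4.683818 - 3.900000)/(-2.881458 - (-5.255500)) = 5.635165; f(y_3) = 1.650745
y_4 = 5.635165 - (1.650745)·(5.635165 - 4.683818)/(1.650745 - (-2.881458)) = 5.288660; f(y_4) = -0.209581

5.288660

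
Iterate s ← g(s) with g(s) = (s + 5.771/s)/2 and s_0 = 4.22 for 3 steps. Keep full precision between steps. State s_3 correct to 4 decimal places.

s_1 = g(4.220000) = 2.793768
s_2 = g(2.793768) = 2.429718
s_3 = g(2.429718) = 2.402445

2.4024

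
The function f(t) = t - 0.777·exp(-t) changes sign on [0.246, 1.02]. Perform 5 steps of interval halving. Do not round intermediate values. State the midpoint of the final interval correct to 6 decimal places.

f(0.246000) = -0.361554, f(1.020000) = 0.739818 (opposite signs)
step 1: m = 0.633000, f(m) = 0.220416 > 0 → root in [0.246000, 0.633000]
step 2: m = 0.439500, f(m) = -0.061167 < 0 → root in [0.439500, 0.633000]
step 3: m = 0.536250, f(m) = 0.081753 > 0 → root in [0.439500, 0.536250]
step 4: m = 0.487875, f(m) = 0.010852 > 0 → root in [0.439500, 0.487875]
step 5: m = 0.463688, f(m) = -0.025014 < 0 → root in [0.463688, 0.487875]
Midpoint of [0.463688, 0.487875] = 0.475781

0.475781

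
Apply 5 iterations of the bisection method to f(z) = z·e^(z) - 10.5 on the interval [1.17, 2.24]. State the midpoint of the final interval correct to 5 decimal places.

1.78859

f(1.170000) = -6.730269, f(2.240000) = 10.541062 (opposite signs)
step 1: m = 1.705000, f(m) = -1.120137 < 0 → root in [1.705000, 2.240000]
step 2: m = 1.972500, f(m) = 3.679564 > 0 → root in [1.705000, 1.972500]
step 3: m = 1.838750, f(m) = 1.063297 > 0 → root in [1.705000, 1.838750]
step 4: m = 1.771875, f(m) = -0.078059 < 0 → root in [1.771875, 1.838750]
step 5: m = 1.805313, f(m) = 0.479679 > 0 → root in [1.771875, 1.805313]
Midpoint of [1.771875, 1.805313] = 1.788594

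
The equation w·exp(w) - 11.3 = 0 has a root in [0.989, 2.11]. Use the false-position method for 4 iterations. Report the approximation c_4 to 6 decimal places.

f(0.989000) = -8.641029, f(2.110000) = 6.103789
step 1: c = 1.645949, f(c) = -2.764225 < 0 → new bracket [1.645949, 2.110000]
step 2: c = 1.790597, f(c) = -0.568898 < 0 → new bracket [1.790597, 2.110000]
step 3: c = 1.817829, f(c) = -0.104953 < 0 → new bracket [1.817829, 2.110000]
step 4: c = 1.822768, f(c) = -0.018959 < 0 → new bracket [1.822768, 2.110000]

1.822768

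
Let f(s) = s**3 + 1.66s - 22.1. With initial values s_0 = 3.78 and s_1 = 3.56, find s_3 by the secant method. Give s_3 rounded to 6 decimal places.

f(s_0) = 38.184952, f(s_1) = 28.927616
s_2 = 3.560000 - (28.927616)·(3.560000 - 3.780000)/(28.927616 - (38.184952)) = 2.872537; f(s_2) = 6.371062
s_3 = 2.872537 - (6.371062)·(2.872537 - 3.560000)/(6.371062 - (28.927616)) = 2.678364; f(s_3) = 1.559692

2.678364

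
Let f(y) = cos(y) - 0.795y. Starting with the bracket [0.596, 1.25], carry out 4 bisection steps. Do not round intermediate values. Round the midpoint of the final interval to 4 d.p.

f(0.596000) = 0.353768, f(1.250000) = -0.678428 (opposite signs)
step 1: m = 0.923000, f(m) = -0.130354 < 0 → root in [0.596000, 0.923000]
step 2: m = 0.759500, f(m) = 0.121378 > 0 → root in [0.759500, 0.923000]
step 3: m = 0.841250, f(m) = -0.002262 < 0 → root in [0.759500, 0.841250]
step 4: m = 0.800375, f(m) = 0.060140 > 0 → root in [0.800375, 0.841250]
Midpoint of [0.800375, 0.841250] = 0.820813

0.8208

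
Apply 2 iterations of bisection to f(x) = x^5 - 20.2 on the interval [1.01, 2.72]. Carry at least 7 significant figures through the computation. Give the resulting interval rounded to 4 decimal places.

f(1.010000) = -19.148990, f(2.720000) = 128.682797 (opposite signs)
step 1: m = 1.865000, f(m) = 2.362862 > 0 → root in [1.010000, 1.865000]
step 2: m = 1.437500, f(m) = -14.061825 < 0 → root in [1.437500, 1.865000]

[1.4375, 1.8650]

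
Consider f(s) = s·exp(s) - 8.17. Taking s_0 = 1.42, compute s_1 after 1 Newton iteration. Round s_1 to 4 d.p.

f'(s) = (s + 1)·exp(s)
s_0 = 1.420000: f = -2.295289, f' = 10.011831 → s_1 = 1.420000 - (-2.295289)/(10.011831) = 1.649258

1.6493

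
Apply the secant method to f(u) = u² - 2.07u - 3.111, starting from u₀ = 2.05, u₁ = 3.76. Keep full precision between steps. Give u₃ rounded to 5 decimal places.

3.05226

f(u_0) = -3.152000, f(u_1) = 3.243400
u_2 = 3.760000 - (3.243400)·(3.760000 - 2.050000)/(3.243400 - (-3.152000)) = 2.892781; f(u_2) = -0.730876
u_3 = 2.892781 - (-0.730876)·(2.892781 - 3.760000)/(-0.730876 - (3.243400)) = 3.052264; f(u_3) = -0.112872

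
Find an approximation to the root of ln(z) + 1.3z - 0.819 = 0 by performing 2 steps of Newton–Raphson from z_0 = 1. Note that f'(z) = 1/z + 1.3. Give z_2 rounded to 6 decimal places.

Newton update: z ← z − f(z)/f'(z).
z_0 = 1.000000: f = 0.481000, f' = 2.300000 → z_1 = 1.000000 - (0.481000)/(2.300000) = 0.790870
z_1 = 0.790870: f = -0.025492, f' = 2.564431 → z_2 = 0.790870 - (-0.025492)/(2.564431) = 0.800810

0.800810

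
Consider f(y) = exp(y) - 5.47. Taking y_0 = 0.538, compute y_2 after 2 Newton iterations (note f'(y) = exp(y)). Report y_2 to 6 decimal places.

2.088046

y_0 = 0.538000: f = -3.757422, f' = 1.712578 → y_1 = 0.538000 - (-3.757422)/(1.712578) = 2.732015
y_1 = 2.732015: f = 9.893808, f' = 15.363808 → y_2 = 2.732015 - (9.893808)/(15.363808) = 2.088046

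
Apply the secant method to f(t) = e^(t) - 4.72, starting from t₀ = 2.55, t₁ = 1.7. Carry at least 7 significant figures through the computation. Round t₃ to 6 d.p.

1.556160

f(t_0) = 8.087104, f(t_1) = 0.753947
t_2 = 1.700000 - (0.753947)·(1.700000 - 2.550000)/(0.753947 - (8.087104)) = 1.612609; f(t_2) = 0.295878
t_3 = 1.612609 - (0.295878)·(1.612609 - 1.700000)/(0.295878 - (0.753947)) = 1.556160; f(t_3) = 0.020583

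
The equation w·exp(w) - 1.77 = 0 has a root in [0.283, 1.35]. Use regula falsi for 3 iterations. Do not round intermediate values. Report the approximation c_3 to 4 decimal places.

f(0.283000) = -1.394429, f(1.350000) = 3.437524
step 1: c = 0.590920, f(c) = -0.703005 < 0 → new bracket [0.590920, 1.350000]
step 2: c = 0.719802, f(c) = -0.291509 < 0 → new bracket [0.719802, 1.350000]
step 3: c = 0.769066, f(c) = -0.110548 < 0 → new bracket [0.769066, 1.350000]

0.7691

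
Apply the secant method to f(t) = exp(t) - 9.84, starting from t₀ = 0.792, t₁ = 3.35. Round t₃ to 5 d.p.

f(t_0) = -7.632192, f(t_1) = 18.662734
t_2 = 3.350000 - (18.662734)·(3.350000 - 0.792000)/(18.662734 - (-7.632192)) = 1.534468; f(t_2) = -5.201142
t_3 = 1.534468 - (-5.201142)·(1.534468 - 3.350000)/(-5.201142 - (18.662734)) = 1.930164; f(t_3) = -2.949359

1.93016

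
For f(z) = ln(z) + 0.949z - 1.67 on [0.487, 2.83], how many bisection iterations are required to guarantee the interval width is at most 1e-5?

18

Initial width b − a = 2.83 − 0.487 = 2.343000.
After n steps the width is (b−a)/2^n; need (b−a)/2^n ≤ 1e-5.
So n ≥ log₂(2.343000/1e-5) = log₂(234300.0000) ≈ 17.8380.
Hence n = 18.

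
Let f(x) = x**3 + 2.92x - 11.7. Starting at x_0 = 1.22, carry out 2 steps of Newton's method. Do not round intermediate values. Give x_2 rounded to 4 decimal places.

Newton update: x ← x − f(x)/f'(x).
f'(x) = 3x**2 + 2.92
x_0 = 1.220000: f = -6.321752, f' = 7.385200 → x_1 = 1.220000 - (-6.321752)/(7.385200) = 2.076003
x_1 = 2.076003: f = 3.309060, f' = 15.849363 → x_2 = 2.076003 - (3.309060)/(15.849363) = 1.867221

1.8672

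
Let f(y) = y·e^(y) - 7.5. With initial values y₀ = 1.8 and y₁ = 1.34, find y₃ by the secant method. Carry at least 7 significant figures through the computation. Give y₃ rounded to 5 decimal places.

1.57236

f(y_0) = 3.389365, f(y_1) = -2.382482
y_2 = 1.340000 - (-2.382482)·(1.340000 - 1.800000)/(-2.382482 - (3.389365)) = 1.529877; f(y_2) = -0.435625
y_3 = 1.529877 - (-0.435625)·(1.529877 - 1.340000)/(-0.435625 - (-2.382482)) = 1.572364; f(y_3) = 0.075684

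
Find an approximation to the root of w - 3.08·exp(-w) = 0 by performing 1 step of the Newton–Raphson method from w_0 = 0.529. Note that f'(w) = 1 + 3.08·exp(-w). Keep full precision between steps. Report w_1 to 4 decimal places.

w_0 = 0.529000: f = -1.285717, f' = 2.814717 → w_1 = 0.529000 - (-1.285717)/(2.814717) = 0.985784

0.9858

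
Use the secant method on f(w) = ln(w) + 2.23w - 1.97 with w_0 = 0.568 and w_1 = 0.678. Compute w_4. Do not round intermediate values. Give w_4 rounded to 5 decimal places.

0.92053

f(w_0) = -1.268994, f(w_1) = -0.846668
w_2 = 0.678000 - (-0.846668)·(0.678000 - 0.568000)/(-0.846668 - (-1.268994)) = 0.898525; f(w_2) = -0.073289
w_3 = 0.898525 - (-0.073289)·(0.898525 - 0.678000)/(-0.073289 - (-0.846668)) = 0.919423; f(w_3) = -0.003695
w_4 = 0.919423 - (-0.003695)·(0.919423 - 0.898525)/(-0.003695 - (-0.073289)) = 0.920533; f(w_4) = -0.000015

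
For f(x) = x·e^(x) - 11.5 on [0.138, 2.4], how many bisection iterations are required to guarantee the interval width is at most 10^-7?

25

Initial width b − a = 2.4 − 0.138 = 2.262000.
After n steps the width is (b−a)/2^n; need (b−a)/2^n ≤ 10^-7.
So n ≥ log₂(2.262000/10^-7) = log₂(22620000.0000) ≈ 24.4311.
Hence n = 25.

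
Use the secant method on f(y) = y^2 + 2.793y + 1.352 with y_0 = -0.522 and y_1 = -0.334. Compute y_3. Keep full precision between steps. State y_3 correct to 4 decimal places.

f(y_0) = 0.166538, f(y_1) = 0.530694
y_2 = -0.334000 - (0.530694)·(-0.334000 - -0.522000)/(0.530694 - (0.166538)) = -0.607977; f(y_2) = 0.023556
y_3 = -0.607977 - (0.023556)·(-0.607977 - -0.334000)/(0.023556 - (0.530694)) = -0.620703; f(y_3) = 0.003649

-0.6207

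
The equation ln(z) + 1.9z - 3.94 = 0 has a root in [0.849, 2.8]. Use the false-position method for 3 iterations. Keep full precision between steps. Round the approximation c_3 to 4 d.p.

1.7729

f(0.849000) = -2.490596, f(2.800000) = 2.409619
step 1: c = 1.840620, f(c) = 0.167281 > 0 → new bracket [0.849000, 1.840620]
step 2: c = 1.778210, f(c) = 0.014206 > 0 → new bracket [0.849000, 1.778210]
step 3: c = 1.772940, f(c) = 0.001225 > 0 → new bracket [0.849000, 1.772940]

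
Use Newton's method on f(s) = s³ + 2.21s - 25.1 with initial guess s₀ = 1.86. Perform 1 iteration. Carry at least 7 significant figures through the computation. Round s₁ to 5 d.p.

3.01615

Newton update: s ← s − f(s)/f'(s).
f'(s) = 3s² + 2.21
s_0 = 1.860000: f = -14.554544, f' = 12.588800 → s_1 = 1.860000 - (-14.554544)/(12.588800) = 3.016150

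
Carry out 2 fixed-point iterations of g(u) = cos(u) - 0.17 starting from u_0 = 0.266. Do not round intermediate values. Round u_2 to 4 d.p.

0.5304

u_1 = g(0.266000) = 0.794830
u_2 = g(0.794830) = 0.530406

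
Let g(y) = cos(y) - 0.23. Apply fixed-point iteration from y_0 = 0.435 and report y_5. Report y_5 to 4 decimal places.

y_1 = g(0.435000) = 0.676870
y_2 = g(0.676870) = 0.549537
y_3 = g(0.549537) = 0.622766
y_4 = g(0.622766) = 0.582268
y_5 = g(0.582268) = 0.605218

0.6052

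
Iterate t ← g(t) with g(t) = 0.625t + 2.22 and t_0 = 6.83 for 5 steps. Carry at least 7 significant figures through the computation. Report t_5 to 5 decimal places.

t_1 = g(6.830000) = 6.488750
t_2 = g(6.488750) = 6.275469
t_3 = g(6.275469) = 6.142168
t_4 = g(6.142168) = 6.058855
t_5 = g(6.058855) = 6.006784

6.00678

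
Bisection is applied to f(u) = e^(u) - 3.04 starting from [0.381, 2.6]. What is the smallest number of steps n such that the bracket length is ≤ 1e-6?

Initial width b − a = 2.6 − 0.381 = 2.219000.
After n steps the width is (b−a)/2^n; need (b−a)/2^n ≤ 1e-6.
So n ≥ log₂(2.219000/1e-6) = log₂(2219000.0000) ≈ 21.0815.
Hence n = 22.

22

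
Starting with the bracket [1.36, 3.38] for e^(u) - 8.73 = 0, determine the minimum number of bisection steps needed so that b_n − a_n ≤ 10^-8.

Initial width b − a = 3.38 − 1.36 = 2.020000.
After n steps the width is (b−a)/2^n; need (b−a)/2^n ≤ 10^-8.
So n ≥ log₂(2.020000/10^-8) = log₂(202000000.0000) ≈ 27.5898.
Hence n = 28.

28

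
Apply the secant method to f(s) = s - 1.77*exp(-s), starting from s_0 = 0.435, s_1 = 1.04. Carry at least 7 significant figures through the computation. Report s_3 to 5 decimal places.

f(s_0) = -0.710658, f(s_1) = 0.414385
s_2 = 1.040000 - (0.414385)·(1.040000 - 0.435000)/(0.414385 - (-0.710658)) = 0.817161; f(s_2) = 0.035382
s_3 = 0.817161 - (0.035382)·(0.817161 - 1.040000)/(0.035382 - (0.414385)) = 0.796359; f(s_3) = -0.001855

0.79636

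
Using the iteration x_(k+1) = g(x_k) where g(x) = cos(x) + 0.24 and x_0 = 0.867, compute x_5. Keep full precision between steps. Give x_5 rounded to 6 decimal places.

0.881457

x_1 = g(0.867000) = 0.887117
x_2 = g(0.887117) = 0.871650
x_3 = g(0.871650) = 0.883565
x_4 = g(0.883565) = 0.874400
x_5 = g(0.874400) = 0.881457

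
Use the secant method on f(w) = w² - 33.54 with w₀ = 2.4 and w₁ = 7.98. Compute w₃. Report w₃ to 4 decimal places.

5.6715

f(w_0) = -27.780000, f(w_1) = 30.140400
w_2 = 7.980000 - (30.140400)·(7.980000 - 2.400000)/(30.140400 - (-27.780000)) = 5.076301; f(w_2) = -7.771172
w_3 = 5.076301 - (-7.771172)·(5.076301 - 7.980000)/(-7.771172 - (30.140400)) = 5.671505; f(w_3) = -1.374027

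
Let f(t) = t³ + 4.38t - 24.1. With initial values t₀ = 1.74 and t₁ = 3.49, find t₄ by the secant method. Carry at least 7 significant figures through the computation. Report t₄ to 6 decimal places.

f(t_0) = -11.210776, f(t_1) = 33.694749
t_2 = 3.490000 - (33.694749)·(3.490000 - 1.740000)/(33.694749 - (-11.210776)) = 2.176892; f(t_2) = -4.249232
t_3 = 2.176892 - (-4.249232)·(2.176892 - 3.490000)/(-4.249232 - (33.694749)) = 2.323943; f(t_3) = -1.370188
t_4 = 2.323943 - (-1.370188)·(2.323943 - 2.176892)/(-1.370188 - (-4.249232)) = 2.393927; f(t_4) = 0.104725

2.393927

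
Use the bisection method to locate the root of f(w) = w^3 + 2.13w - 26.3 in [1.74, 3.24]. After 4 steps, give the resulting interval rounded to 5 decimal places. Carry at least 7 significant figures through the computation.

[2.67750, 2.77125]

f(1.740000) = -17.325776, f(3.240000) = 14.613424 (opposite signs)
step 1: m = 2.490000, f(m) = -5.558051 < 0 → root in [2.490000, 3.240000]
step 2: m = 2.865000, f(m) = 3.319015 > 0 → root in [2.490000, 2.865000]
step 3: m = 2.677500, f(m) = -1.401911 < 0 → root in [2.677500, 2.865000]
step 4: m = 2.771250, f(m) = 0.885482 > 0 → root in [2.677500, 2.771250]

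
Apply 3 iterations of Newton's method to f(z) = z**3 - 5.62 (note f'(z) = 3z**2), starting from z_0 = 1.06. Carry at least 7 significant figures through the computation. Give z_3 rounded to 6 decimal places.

1.787502

z_0 = 1.060000: f = -4.428984, f' = 3.370800 → z_1 = 1.060000 - (-4.428984)/(3.370800) = 2.373927
z_1 = 2.373927: f = 7.758330, f' = 16.906583 → z_2 = 2.373927 - (7.758330)/(16.906583) = 1.915033
z_2 = 1.915033: f = 1.403095, f' = 11.002050 → z_3 = 1.915033 - (1.403095)/(11.002050) = 1.787502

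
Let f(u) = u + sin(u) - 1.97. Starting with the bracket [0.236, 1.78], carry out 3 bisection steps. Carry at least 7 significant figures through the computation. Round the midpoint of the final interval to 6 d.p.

f(0.236000) = -1.500185, f(1.780000) = 0.788197 (opposite signs)
step 1: m = 1.008000, f(m) = -0.116234 < 0 → root in [1.008000, 1.780000]
step 2: m = 1.394000, f(m) = 0.408412 > 0 → root in [1.008000, 1.394000]
step 3: m = 1.201000, f(m) = 0.163401 > 0 → root in [1.008000, 1.201000]
Midpoint of [1.008000, 1.201000] = 1.104500

1.104500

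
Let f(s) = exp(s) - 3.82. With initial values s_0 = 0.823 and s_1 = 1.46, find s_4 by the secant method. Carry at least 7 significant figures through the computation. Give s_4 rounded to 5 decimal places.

f(s_0) = -1.542678, f(s_1) = 0.485960
s_2 = 1.460000 - (0.485960)·(1.460000 - 0.823000)/(0.485960 - (-1.542678)) = 1.307407; f(s_2) = -0.123424
s_3 = 1.307407 - (-0.123424)·(1.307407 - 1.460000)/(-0.123424 - (0.485960)) = 1.338313; f(s_3) = -0.007394
s_4 = 1.338313 - (-0.007394)·(1.338313 - 1.307407)/(-0.007394 - (-0.123424)) = 1.340282; f(s_4) = 0.000122

1.34028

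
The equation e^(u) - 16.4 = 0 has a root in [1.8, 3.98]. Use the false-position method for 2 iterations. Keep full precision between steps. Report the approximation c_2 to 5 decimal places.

2.53497

False-position update: c = (a·f(b) − b·f(a))/(f(b) − f(a)); replace the endpoint whose sign matches f(c).
f(1.800000) = -10.350353, f(3.980000) = 37.117034
step 1: c = 2.275353, f(c) = -6.668646 < 0 → new bracket [2.275353, 3.980000]
step 2: c = 2.534974, f(c) = -3.783895 < 0 → new bracket [2.534974, 3.980000]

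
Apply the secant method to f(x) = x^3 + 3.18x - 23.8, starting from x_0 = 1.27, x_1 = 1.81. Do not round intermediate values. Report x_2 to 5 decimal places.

2.97848

Secant update: x_(k+1) = x_k − f(x_k)·(x_k − x_(k-1))/(f(x_k) − f(x_(k-1))).
f(x_0) = -17.713017, f(x_1) = -12.114459
x_2 = 1.810000 - (-12.114459)·(1.810000 - 1.270000)/(-12.114459 - (-17.713017)) = 2.978481; f(x_2) = 12.094710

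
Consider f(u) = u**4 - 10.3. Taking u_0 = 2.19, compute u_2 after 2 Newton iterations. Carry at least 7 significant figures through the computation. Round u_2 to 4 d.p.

Newton update: u ← u − f(u)/f'(u).
f'(u) = 4u**3
u_0 = 2.190000: f = 12.702575, f' = 42.013836 → u_1 = 2.190000 - (12.702575)/(42.013836) = 1.887657
u_1 = 1.887657: f = 2.396752, f' = 26.904782 → u_2 = 1.887657 - (2.396752)/(26.904782) = 1.798575

1.7986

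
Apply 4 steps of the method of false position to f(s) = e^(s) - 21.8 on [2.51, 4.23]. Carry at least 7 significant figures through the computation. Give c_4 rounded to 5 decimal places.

3.05175

False-position update: c = (a·f(b) − b·f(a))/(f(b) − f(a)); replace the endpoint whose sign matches f(c).
f(2.510000) = -9.495070, f(4.230000) = 46.917232
step 1: c = 2.799503, f(c) = -5.363527 < 0 → new bracket [2.799503, 4.230000]
step 2: c = 2.946259, f(c) = -2.765393 < 0 → new bracket [2.946259, 4.230000]
step 3: c = 3.017713, f(c) = -1.355513 < 0 → new bracket [3.017713, 4.230000]
step 4: c = 3.051755, f(c) = -0.647573 < 0 → new bracket [3.051755, 4.230000]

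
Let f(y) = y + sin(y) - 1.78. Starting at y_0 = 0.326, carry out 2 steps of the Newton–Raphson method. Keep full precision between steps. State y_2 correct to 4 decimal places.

Newton update: y ← y − f(y)/f'(y).
f'(y) = 1 + cos(y)
y_0 = 0.326000: f = -1.133744, f' = 1.947331 → y_1 = 0.326000 - (-1.133744)/(1.947331) = 0.908204
y_1 = 0.908204: f = -0.083396, f' = 1.615163 → y_2 = 0.908204 - (-0.083396)/(1.615163) = 0.959837

0.9598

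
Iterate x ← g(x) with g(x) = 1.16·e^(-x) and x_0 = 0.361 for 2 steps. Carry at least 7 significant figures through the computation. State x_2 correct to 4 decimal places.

0.5168

x_1 = g(0.361000) = 0.808496
x_2 = g(0.808496) = 0.516812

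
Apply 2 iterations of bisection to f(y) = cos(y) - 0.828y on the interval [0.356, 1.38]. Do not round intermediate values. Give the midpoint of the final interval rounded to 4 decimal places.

f(0.356000) = 0.642530, f(1.380000) = -0.952999 (opposite signs)
step 1: m = 0.868000, f(m) = -0.072350 < 0 → root in [0.356000, 0.868000]
step 2: m = 0.612000, f(m) = 0.311765 > 0 → root in [0.612000, 0.868000]
Midpoint of [0.612000, 0.868000] = 0.740000

0.7400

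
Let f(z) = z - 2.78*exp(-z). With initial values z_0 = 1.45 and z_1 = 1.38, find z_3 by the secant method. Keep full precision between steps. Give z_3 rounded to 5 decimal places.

f(z_0) = 0.797895, f(z_1) = 0.680612
z_2 = 1.380000 - (0.680612)·(1.380000 - 1.450000)/(0.680612 - (0.797895)) = 0.973779; f(z_2) = -0.076097
z_3 = 0.973779 - (-0.076097)·(0.973779 - 1.380000)/(-0.076097 - (0.680612)) = 1.014630; f(z_3) = 0.006778

1.01463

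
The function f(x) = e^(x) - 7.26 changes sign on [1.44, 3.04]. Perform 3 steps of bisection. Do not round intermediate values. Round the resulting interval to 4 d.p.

[1.8400, 2.0400]

f(1.440000) = -3.039304, f(3.040000) = 13.645243 (opposite signs)
step 1: m = 2.240000, f(m) = 2.133331 > 0 → root in [1.440000, 2.240000]
step 2: m = 1.840000, f(m) = -0.963462 < 0 → root in [1.840000, 2.240000]
step 3: m = 2.040000, f(m) = 0.430609 > 0 → root in [1.840000, 2.040000]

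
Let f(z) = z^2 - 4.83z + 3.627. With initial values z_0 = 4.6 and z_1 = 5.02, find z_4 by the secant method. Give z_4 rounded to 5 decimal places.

3.90222

f(z_0) = 2.569000, f(z_1) = 4.580800
z_2 = 5.020000 - (4.580800)·(5.020000 - 4.600000)/(4.580800 - (2.569000)) = 4.063674; f(z_2) = 0.512902
z_3 = 4.063674 - (0.512902)·(4.063674 - 5.020000)/(0.512902 - (4.580800)) = 3.943096; f(z_3) = 0.129852
z_4 = 3.943096 - (0.129852)·(3.943096 - 4.063674)/(0.129852 - (0.512902)) = 3.902220; f(z_4) = 0.006599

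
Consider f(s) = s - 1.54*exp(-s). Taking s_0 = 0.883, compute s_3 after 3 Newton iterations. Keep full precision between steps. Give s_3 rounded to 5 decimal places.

f'(s) = 1 + 1.54*exp(-s)
s_0 = 0.883000: f = 0.246148, f' = 1.636852 → s_1 = 0.883000 - (0.246148)/(1.636852) = 0.732621
s_1 = 0.732621: f = -0.007576, f' = 1.740197 → s_2 = 0.732621 - (-0.007576)/(1.740197) = 0.736975
s_2 = 0.736975: f = -0.000007, f' = 1.736982 → s_3 = 0.736975 - (-0.000007)/(1.736982) = 0.736979

0.73698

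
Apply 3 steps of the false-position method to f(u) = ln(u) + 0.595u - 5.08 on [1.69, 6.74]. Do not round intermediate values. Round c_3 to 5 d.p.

f(1.690000) = -3.549721, f(6.740000) = 0.838360
step 1: c = 5.775178, f(c) = 0.109800 > 0 → new bracket [1.690000, 5.775178]
step 2: c = 5.652607, f(c) = 0.015418 > 0 → new bracket [1.690000, 5.652607]
step 3: c = 5.635470, f(c) = 0.002185 > 0 → new bracket [1.690000, 5.635470]

5.63547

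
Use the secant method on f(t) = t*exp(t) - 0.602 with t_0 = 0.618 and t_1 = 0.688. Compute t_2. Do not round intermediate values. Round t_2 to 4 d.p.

0.4466

Secant update: t_(k+1) = t_k − f(t_k)·(t_k − t_(k-1))/(f(t_k) − f(t_(k-1))).
f(t_0) = 0.544522, f(t_1) = 0.766936
t_2 = 0.688000 - (0.766936)·(0.688000 - 0.618000)/(0.766936 - (0.544522)) = 0.446623; f(t_2) = 0.096083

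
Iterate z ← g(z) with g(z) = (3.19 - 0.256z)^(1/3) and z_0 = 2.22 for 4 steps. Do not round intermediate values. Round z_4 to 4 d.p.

1.4141

z_1 = g(2.220000) = 1.378880
z_2 = g(1.378880) = 1.415642
z_3 = g(1.415642) = 1.414075
z_4 = g(1.414075) = 1.414142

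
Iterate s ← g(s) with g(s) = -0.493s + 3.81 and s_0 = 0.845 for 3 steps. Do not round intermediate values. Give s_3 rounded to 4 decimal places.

2.7564

s_1 = g(0.845000) = 3.393415
s_2 = g(3.393415) = 2.137046
s_3 = g(2.137046) = 2.756436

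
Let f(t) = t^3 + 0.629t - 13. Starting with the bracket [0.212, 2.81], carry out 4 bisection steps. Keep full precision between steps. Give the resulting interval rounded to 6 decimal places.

f(0.212000) = -12.857124, f(2.810000) = 10.955531 (opposite signs)
step 1: m = 1.511000, f(m) = -8.599785 < 0 → root in [1.511000, 2.810000]
step 2: m = 2.160500, f(m) = -1.556349 < 0 → root in [2.160500, 2.810000]
step 3: m = 2.485250, f(m) = 3.913288 > 0 → root in [2.160500, 2.485250]
step 4: m = 2.322875, f(m) = 0.994737 > 0 → root in [2.160500, 2.322875]

[2.160500, 2.322875]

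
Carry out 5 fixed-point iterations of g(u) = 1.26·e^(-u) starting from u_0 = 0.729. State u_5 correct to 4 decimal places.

0.6460

u_1 = g(0.729000) = 0.607813
u_2 = g(0.607813) = 0.686121
u_3 = g(0.686121) = 0.634442
u_4 = g(0.634442) = 0.668091
u_5 = g(0.668091) = 0.645985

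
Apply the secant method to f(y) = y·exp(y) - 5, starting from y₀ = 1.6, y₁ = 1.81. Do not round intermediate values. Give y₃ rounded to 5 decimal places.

f(y_0) = 2.924852, f(y_1) = 6.059910
y_2 = 1.810000 - (6.059910)·(1.810000 - 1.600000)/(6.059910 - (2.924852)) = 1.404081; f(y_2) = 0.717109
y_3 = 1.404081 - (0.717109)·(1.404081 - 1.810000)/(0.717109 - (6.059910)) = 1.349598; f(y_3) = 0.203883

1.34960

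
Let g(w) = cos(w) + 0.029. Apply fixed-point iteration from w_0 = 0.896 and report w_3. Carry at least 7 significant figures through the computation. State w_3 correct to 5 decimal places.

0.70916

w_1 = g(0.896000) = 0.653738
w_2 = g(0.653738) = 0.822816
w_3 = g(0.822816) = 0.709160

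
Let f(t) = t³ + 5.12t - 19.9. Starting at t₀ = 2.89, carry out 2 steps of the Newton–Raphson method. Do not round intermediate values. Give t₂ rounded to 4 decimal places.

f'(t) = 3t² + 5.12
t_0 = 2.890000: f = 19.034369, f' = 30.176300 → t_1 = 2.890000 - (19.034369)/(30.176300) = 2.259228
t_1 = 2.259228: f = 3.198596, f' = 20.432332 → t_2 = 2.259228 - (3.198596)/(20.432332) = 2.102682

2.1027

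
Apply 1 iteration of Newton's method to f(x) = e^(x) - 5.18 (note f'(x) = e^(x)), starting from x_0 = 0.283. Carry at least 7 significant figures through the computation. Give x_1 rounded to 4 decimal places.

Newton update: x ← x − f(x)/f'(x).
x_0 = 0.283000: f = -3.852895, f' = 1.327105 → x_1 = 0.283000 - (-3.852895)/(1.327105) = 3.186233

3.1862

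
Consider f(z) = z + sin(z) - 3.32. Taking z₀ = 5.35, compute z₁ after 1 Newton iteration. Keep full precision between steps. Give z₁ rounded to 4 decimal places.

4.5812

f'(z) = 1 + cos(z)
z_0 = 5.350000: f = 1.226480, f' = 1.595278 → z_1 = 5.350000 - (1.226480)/(1.595278) = 4.581181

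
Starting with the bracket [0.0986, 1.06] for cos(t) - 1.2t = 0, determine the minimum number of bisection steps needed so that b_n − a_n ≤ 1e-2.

7

Initial width b − a = 1.06 − 0.0986 = 0.961400.
After n steps the width is (b−a)/2^n; need (b−a)/2^n ≤ 1e-2.
So n ≥ log₂(0.961400/1e-2) = log₂(96.1400) ≈ 6.5871.
Hence n = 7.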